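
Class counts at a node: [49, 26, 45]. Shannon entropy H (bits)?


Probabilities: [49/120, 26/120, 45/120] ≈ [0.4083, 0.2167, 0.375]
H = -((49/120)·log₂(49/120) + (26/120)·log₂(26/120) + (45/120)·log₂(45/120))
  = 1.5363 bits

1.5363 bits


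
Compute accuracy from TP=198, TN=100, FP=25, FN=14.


Accuracy = (TP+TN)/(TP+TN+FP+FN)
= (198+100)/(337)
= 298/337 = 88.43%

88.43%


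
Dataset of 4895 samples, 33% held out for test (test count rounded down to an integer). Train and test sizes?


Test = ⌊4895·33/100⌋ = 1615
Train = 4895 - 1615 = 3280

Train: 3280, Test: 1615


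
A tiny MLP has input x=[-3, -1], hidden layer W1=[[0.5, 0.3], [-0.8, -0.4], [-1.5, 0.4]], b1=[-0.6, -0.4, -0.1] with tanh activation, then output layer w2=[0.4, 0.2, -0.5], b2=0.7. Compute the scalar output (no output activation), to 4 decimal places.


z1[0] = (0.5)·(-3) + (0.3)·(-1) - 0.6 = -2.4
z1[1] = (-0.8)·(-3) + (-0.4)·(-1) - 0.4 = 2.4
z1[2] = (-1.5)·(-3) + (0.4)·(-1) - 0.1 = 4.0
h = tanh(z1) = [-0.9837, 0.9837, 0.9993]
output = (0.4)·(-0.9837) + (0.2)·(0.9837) + (-0.5)·(0.9993) + 0.7 = 0.0036

0.0036


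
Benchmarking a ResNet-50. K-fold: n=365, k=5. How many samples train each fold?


Fold size = 365/5 = 73
Training per fold = 365 - 73 = 292

292


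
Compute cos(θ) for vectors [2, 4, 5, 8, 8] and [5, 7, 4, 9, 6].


A·B = 2·5 + 4·7 + 5·4 + 8·9 + 8·6 = 178
‖A‖ = √173 = 13.1529, ‖B‖ = √207 = 14.3875
cos = 178/(√173·√207) = 178/√35811 = 0.9406

0.9406


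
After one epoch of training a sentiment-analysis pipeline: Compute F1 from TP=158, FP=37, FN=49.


Precision = 158/195 = 0.8103
Recall = 158/207 = 0.7633
F1 = 2·P·R/(P+R) = 2·TP/(2·TP+FP+FN) = 316/(316+37+49) = 316/402 = 0.7861

0.7861


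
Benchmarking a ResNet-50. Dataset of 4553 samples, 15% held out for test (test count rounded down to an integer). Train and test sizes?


Test = ⌊4553·15/100⌋ = 682
Train = 4553 - 682 = 3871

Train: 3871, Test: 682


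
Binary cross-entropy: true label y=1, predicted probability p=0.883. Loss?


BCE = -[y·ln(p) + (1-y)·ln(1-p)]
= -1·ln(0.883) - 0
= -ln(0.883) = 0.1244

0.1244


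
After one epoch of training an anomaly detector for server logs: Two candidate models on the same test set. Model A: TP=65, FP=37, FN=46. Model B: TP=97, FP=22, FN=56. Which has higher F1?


Model A: P=65/102=0.6373, R=65/111=0.5856, F1=2PR/(P+R)=2TP/(2TP+FP+FN)=130/213=0.6103
Model B: P=97/119=0.8151, R=97/153=0.634, F1=2PR/(P+R)=2TP/(2TP+FP+FN)=194/272=0.7132
0.6103 < 0.7132 → Model B

Model B


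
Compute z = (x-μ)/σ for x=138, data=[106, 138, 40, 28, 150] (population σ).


μ = 92.4, σ = 49.9504
z = (138 - 92.4)/49.9504 = 0.9129

0.9129


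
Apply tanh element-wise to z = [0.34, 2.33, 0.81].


tanh(0.34) = 0.3275
tanh(2.33) = 0.9812
tanh(0.81) = 0.6696
result = [0.3275, 0.9812, 0.6696]

[0.3275, 0.9812, 0.6696]


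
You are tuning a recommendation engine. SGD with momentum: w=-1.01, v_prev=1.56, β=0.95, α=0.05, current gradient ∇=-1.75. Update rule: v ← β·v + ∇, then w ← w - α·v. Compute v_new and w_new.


v_new = 0.95·1.56 - 1.75 = 1.482 - 1.75 = -0.268
w_new = -1.01 - 0.05·-0.268 = -1.01 + 0.0134 = -0.9966

v_new=-0.268, w_new=-0.9966


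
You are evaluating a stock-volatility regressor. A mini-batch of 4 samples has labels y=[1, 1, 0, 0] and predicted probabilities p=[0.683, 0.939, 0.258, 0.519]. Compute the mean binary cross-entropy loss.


L[0] = -ln(0.683) = 0.3813
L[1] = -ln(0.939) = 0.0629
L[2] = -ln(1-0.258) = -ln(0.742) = 0.2984
L[3] = -ln(1-0.519) = -ln(0.481) = 0.7319
mean = (0.3813 + 0.0629 + 0.2984 + 0.7319)/4 = 0.3686

0.3686


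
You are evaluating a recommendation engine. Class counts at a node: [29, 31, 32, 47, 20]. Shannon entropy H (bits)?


Probabilities: [29/159, 31/159, 32/159, 47/159, 20/159] ≈ [0.1824, 0.195, 0.2013, 0.2956, 0.1258]
H = -((29/159)·log₂(29/159) + (31/159)·log₂(31/159) + (32/159)·log₂(32/159) + (47/159)·log₂(47/159) + (20/159)·log₂(20/159))
  = 2.2691 bits

2.2691 bits


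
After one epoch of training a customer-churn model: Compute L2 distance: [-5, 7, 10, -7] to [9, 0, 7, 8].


d = √((-5-9)² + (7-0)² + (10-7)² + (-7-8)²)
  = √(196 + 49 + 9 + 225)
  = √479 = 21.8861

21.8861


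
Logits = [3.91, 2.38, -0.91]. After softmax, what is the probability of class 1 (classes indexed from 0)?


Exponentials: e^3.91=49.899, e^2.38=10.8049, e^-0.91=0.4025
Sum = 61.1064
Softmax = [0.8166, 0.1768, 0.0066]
p[1] = 10.8049/61.1064 = 0.1768

0.1768


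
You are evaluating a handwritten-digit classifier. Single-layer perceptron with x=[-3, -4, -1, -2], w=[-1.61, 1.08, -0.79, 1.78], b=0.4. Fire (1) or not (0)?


z = (-3)·(-1.61) + (-4)·(1.08) + (-1)·(-0.79) + (-2)·(1.78) + 0.4
  = -1.86
step(z) = 0 (z<0)

0


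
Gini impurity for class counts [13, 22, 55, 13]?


Probabilities: [13/103, 22/103, 55/103, 13/103] ≈ [0.1262, 0.2136, 0.534, 0.1262]
Σpᵢ² = (169 + 484 + 3025 + 169)/103² = 3847/10609
Gini = 1 - Σpᵢ² = 1 - 3847/10609 = 0.6374

0.6374


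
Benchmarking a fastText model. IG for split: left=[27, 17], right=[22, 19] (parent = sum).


Parent = [49, 36], H_parent = 0.9831
H_left = 0.9624 (n=44), H_right = 0.9961 (n=41)
H_children = (44/85)·0.9624 + (41/85)·0.9961 = 0.9787
IG = 0.9831 - 0.9787 = 0.0044

0.0044


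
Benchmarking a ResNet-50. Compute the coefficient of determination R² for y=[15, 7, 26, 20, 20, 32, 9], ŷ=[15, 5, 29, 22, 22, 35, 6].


ȳ = 18.4286
SS_res = Σ(y-ŷ)² = 39
SS_tot = Σ(y-ȳ)² = 477.71
R² = 1 - SS_res/SS_tot = 1 - 0.0816 = 0.9184

0.9184


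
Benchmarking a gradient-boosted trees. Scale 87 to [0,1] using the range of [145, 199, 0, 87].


min=0, max=199
(87-0)/(199-0) = 87/199 = 0.4372

0.4372


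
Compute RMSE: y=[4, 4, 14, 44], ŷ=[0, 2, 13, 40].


MSE = 37/4 = 9.25
RMSE = √(37/4) = 3.0414

3.0414


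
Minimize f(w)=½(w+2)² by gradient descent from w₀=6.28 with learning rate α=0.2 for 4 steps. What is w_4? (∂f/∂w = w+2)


step 1: grad = 6.28+2 = 8.28; w = 6.28 - 0.2·(8.28) = 4.624
step 2: grad = 4.624+2 = 6.624; w = 4.624 - 0.2·(6.624) = 3.2992
step 3: grad = 3.2992+2 = 5.2992; w = 3.2992 - 0.2·(5.2992) = 2.23936
step 4: grad = 2.23936+2 = 4.23936; w = 2.23936 - 0.2·(4.23936) = 1.391488

1.391488


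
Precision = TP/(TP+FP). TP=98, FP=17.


Precision = TP/(TP+FP)
= 98/(98+17)
= 98/115 = 85.22%

85.22%


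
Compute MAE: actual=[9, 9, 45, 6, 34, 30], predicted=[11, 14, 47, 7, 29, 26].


Absolute errors: |9-11|=2, |9-14|=5, |45-47|=2, |6-7|=1, |34-29|=5, |30-26|=4
Sum = 19
MAE = 19/6 = 19/6

19/6


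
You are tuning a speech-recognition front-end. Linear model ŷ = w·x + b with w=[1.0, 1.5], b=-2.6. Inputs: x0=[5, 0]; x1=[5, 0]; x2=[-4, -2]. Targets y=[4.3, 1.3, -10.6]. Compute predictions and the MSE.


ŷ0 = (1.0)·(5) + (1.5)·(0) - 2.6 = 2.4
ŷ1 = (1.0)·(5) + (1.5)·(0) - 2.6 = 2.4
ŷ2 = (1.0)·(-4) + (1.5)·(-2) - 2.6 = -9.6
errors² = [3.61, 1.21, 1.0]
MSE = 5.8200/3 = 1.94

1.94


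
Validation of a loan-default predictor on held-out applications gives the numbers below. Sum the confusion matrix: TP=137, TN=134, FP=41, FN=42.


Total = TP + TN + FP + FN
= 137 + 134 + 41 + 42
= 354
(Predicted positive: 178, predicted negative: 176)

354


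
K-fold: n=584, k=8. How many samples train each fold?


Fold size = 584/8 = 73
Training per fold = 584 - 73 = 511

511


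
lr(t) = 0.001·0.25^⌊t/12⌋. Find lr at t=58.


n_drops = ⌊58/12⌋ = 4
lr = 0.001·0.25^4 = 0.001·0.00390625 = 0.00000390625

0.00000390625


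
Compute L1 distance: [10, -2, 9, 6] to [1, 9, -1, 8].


d = |10-1| + |-2-9| + |9+ 1| + |6-8|
  = 9 + 11 + 10 + 2
  = 32

32


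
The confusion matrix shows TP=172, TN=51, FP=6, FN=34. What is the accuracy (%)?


Accuracy = (TP+TN)/(TP+TN+FP+FN)
= (172+51)/(263)
= 223/263 = 84.79%

84.79%


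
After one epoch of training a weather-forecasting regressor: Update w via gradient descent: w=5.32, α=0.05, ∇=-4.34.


w_new = w - α·∇
= 5.32 - 0.05·-4.34
= 5.32 + 0.217
= 5.537

5.537


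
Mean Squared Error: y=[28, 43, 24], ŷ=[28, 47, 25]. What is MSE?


Squared errors: (28-28)²=0, (43-47)²=16, (24-25)²=1
Sum = 17
MSE = 17/3 = 17/3

17/3


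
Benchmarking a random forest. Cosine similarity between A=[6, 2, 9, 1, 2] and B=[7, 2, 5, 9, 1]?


A·B = 6·7 + 2·2 + 9·5 + 1·9 + 2·1 = 102
‖A‖ = √126 = 11.225, ‖B‖ = √160 = 12.6491
cos = 102/(√126·√160) = 102/√20160 = 0.7184

0.7184


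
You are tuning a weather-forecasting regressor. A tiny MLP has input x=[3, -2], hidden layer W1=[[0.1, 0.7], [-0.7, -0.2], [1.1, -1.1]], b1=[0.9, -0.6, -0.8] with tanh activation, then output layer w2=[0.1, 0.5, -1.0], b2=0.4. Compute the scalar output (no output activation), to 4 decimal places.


z1[0] = (0.1)·(3) + (0.7)·(-2) + 0.9 = -0.2
z1[1] = (-0.7)·(3) + (-0.2)·(-2) - 0.6 = -2.3
z1[2] = (1.1)·(3) + (-1.1)·(-2) - 0.8 = 4.7
h = tanh(z1) = [-0.1974, -0.9801, 0.9998]
output = (0.1)·(-0.1974) + (0.5)·(-0.9801) + (-1.0)·(0.9998) + 0.4 = -1.1096

-1.1096


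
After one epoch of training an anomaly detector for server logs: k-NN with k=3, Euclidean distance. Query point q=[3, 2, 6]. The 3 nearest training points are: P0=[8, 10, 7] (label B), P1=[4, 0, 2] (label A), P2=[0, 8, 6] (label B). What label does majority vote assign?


d(q,P0) = 9.4868  (label B)
d(q,P1) = 4.5826  (label A)
d(q,P2) = 6.7082  (label B)
Votes: A=1, B=2
Majority → B

B


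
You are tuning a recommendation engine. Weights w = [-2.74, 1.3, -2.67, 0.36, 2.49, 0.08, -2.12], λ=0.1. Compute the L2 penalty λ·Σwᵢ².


‖w‖₂² = (-2.74)² + (1.3)² + (-2.67)² + (0.36)² + (2.49)² + (0.08)² + (-2.12)²
     = 7.5076 + 1.69 + 7.1289 + 0.1296 + 6.2001 + 0.0064 + 4.4944
     = 27.157
λ·‖w‖₂² = 0.1·27.157 = 2.7157

2.7157


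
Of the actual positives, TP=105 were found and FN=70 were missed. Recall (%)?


Recall = TP/(TP+FN)
= 105/(105+70)
= 105/175 = 60.0%

60.0%


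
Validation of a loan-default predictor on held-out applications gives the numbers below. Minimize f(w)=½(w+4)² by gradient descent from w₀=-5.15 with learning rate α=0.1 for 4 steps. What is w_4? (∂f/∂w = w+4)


step 1: grad = -5.15+4 = -1.15; w = -5.15 - 0.1·(-1.15) = -5.035
step 2: grad = -5.035+4 = -1.035; w = -5.035 - 0.1·(-1.035) = -4.9315
step 3: grad = -4.9315+4 = -0.9315; w = -4.9315 - 0.1·(-0.9315) = -4.83835
step 4: grad = -4.83835+4 = -0.83835; w = -4.83835 - 0.1·(-0.83835) = -4.754515

-4.754515


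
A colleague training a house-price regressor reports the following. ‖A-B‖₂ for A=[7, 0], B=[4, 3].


d = √((7-4)² + (0-3)²)
  = √(9 + 9)
  = √18 = 4.2426

4.2426


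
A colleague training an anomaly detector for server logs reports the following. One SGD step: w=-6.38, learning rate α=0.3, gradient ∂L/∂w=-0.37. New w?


w_new = w - α·∇
= -6.38 - 0.3·-0.37
= -6.38 + 0.111
= -6.269

-6.269


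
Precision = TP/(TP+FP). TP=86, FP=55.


Precision = TP/(TP+FP)
= 86/(86+55)
= 86/141 = 60.99%

60.99%


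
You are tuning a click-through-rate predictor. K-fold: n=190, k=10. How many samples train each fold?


Fold size = 190/10 = 19
Training per fold = 190 - 19 = 171

171


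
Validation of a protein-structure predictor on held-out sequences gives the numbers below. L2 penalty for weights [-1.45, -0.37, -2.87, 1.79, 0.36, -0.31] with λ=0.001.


‖w‖₂² = (-1.45)² + (-0.37)² + (-2.87)² + (1.79)² + (0.36)² + (-0.31)²
     = 2.1025 + 0.1369 + 8.2369 + 3.2041 + 0.1296 + 0.0961
     = 13.9061
λ·‖w‖₂² = 0.001·13.9061 = 0.013906

0.013906


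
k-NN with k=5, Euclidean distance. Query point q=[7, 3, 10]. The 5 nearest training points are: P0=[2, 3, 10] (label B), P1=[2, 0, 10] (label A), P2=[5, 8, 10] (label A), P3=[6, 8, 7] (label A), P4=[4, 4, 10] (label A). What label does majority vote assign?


d(q,P0) = 5.0  (label B)
d(q,P1) = 5.831  (label A)
d(q,P2) = 5.3852  (label A)
d(q,P3) = 5.9161  (label A)
d(q,P4) = 3.1623  (label A)
Votes: A=4, B=1
Majority → A

A


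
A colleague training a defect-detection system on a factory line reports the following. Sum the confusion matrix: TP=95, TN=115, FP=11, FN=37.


Total = TP + TN + FP + FN
= 95 + 115 + 11 + 37
= 258
(Predicted positive: 106, predicted negative: 152)

258


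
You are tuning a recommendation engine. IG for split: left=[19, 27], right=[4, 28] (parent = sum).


Parent = [23, 55], H_parent = 0.8749
H_left = 0.9781 (n=46), H_right = 0.5436 (n=32)
H_children = (46/78)·0.9781 + (32/78)·0.5436 = 0.7998
IG = 0.8749 - 0.7998 = 0.0751

0.0751


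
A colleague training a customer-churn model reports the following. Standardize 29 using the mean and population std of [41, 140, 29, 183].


μ = 98.25, σ = 65.1896
z = (29 - 98.25)/65.1896 = -1.0623

-1.0623


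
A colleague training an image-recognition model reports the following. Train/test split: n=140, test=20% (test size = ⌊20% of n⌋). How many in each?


Test = ⌊140·20/100⌋ = 28
Train = 140 - 28 = 112

Train: 112, Test: 28


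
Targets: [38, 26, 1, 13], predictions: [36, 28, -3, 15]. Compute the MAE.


Absolute errors: |38-36|=2, |26-28|=2, |1+ 3|=4, |13-15|=2
Sum = 10
MAE = 10/4 = 5/2

5/2


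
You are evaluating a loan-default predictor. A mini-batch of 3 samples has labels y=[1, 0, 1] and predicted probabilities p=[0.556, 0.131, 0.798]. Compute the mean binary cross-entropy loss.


L[0] = -ln(0.556) = 0.587
L[1] = -ln(1-0.131) = -ln(0.869) = 0.1404
L[2] = -ln(0.798) = 0.2256
mean = (0.587 + 0.1404 + 0.2256)/3 = 0.3177

0.3177


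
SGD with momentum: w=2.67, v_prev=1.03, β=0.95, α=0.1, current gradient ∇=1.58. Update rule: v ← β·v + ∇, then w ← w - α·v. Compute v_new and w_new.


v_new = 0.95·1.03 + 1.58 = 0.9785 + 1.58 = 2.5585
w_new = 2.67 - 0.1·2.5585 = 2.67 - 0.25585 = 2.41415

v_new=2.5585, w_new=2.41415


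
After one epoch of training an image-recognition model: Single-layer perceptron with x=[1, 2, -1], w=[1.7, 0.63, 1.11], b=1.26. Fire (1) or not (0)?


z = (1)·(1.7) + (2)·(0.63) + (-1)·(1.11) + 1.26
  = 3.11
step(z) = 1 (z≥0)

1


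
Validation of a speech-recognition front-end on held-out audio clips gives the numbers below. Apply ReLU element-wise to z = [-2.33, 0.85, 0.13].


ReLU(-2.33) = max(0, -2.33) = 0.0
ReLU(0.85) = max(0, 0.85) = 0.85
ReLU(0.13) = max(0, 0.13) = 0.13
result = [0.0, 0.85, 0.13]

[0.0, 0.85, 0.13]


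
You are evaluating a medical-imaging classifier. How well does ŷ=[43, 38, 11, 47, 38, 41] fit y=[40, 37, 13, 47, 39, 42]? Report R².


ȳ = 36.3333
SS_res = Σ(y-ŷ)² = 16
SS_tot = Σ(y-ȳ)² = 711.33
R² = 1 - SS_res/SS_tot = 1 - 0.0225 = 0.9775

0.9775


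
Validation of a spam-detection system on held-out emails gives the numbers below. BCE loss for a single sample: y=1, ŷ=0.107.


BCE = -[y·ln(p) + (1-y)·ln(1-p)]
= -1·ln(0.107) - 0
= -ln(0.107) = 2.2349

2.2349


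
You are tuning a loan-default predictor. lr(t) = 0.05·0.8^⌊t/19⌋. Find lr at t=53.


n_drops = ⌊53/19⌋ = 2
lr = 0.05·0.8^2 = 0.05·0.64 = 0.032

0.032


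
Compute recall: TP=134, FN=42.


Recall = TP/(TP+FN)
= 134/(134+42)
= 134/176 = 76.14%

76.14%


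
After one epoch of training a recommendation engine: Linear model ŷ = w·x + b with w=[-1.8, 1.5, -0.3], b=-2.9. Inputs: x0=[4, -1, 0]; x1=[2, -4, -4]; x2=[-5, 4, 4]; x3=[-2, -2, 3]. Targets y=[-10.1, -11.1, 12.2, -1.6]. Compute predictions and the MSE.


ŷ0 = (-1.8)·(4) + (1.5)·(-1) + (-0.3)·(0) - 2.9 = -11.6
ŷ1 = (-1.8)·(2) + (1.5)·(-4) + (-0.3)·(-4) - 2.9 = -11.3
ŷ2 = (-1.8)·(-5) + (1.5)·(4) + (-0.3)·(4) - 2.9 = 10.9
ŷ3 = (-1.8)·(-2) + (1.5)·(-2) + (-0.3)·(3) - 2.9 = -3.2
errors² = [2.25, 0.04, 1.69, 2.56]
MSE = 6.5400/4 = 1.635

1.635


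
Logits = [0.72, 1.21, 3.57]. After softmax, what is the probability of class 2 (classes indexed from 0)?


Exponentials: e^0.72=2.0544, e^1.21=3.3535, e^3.57=35.5166
Sum = 40.9245
Softmax = [0.0502, 0.0819, 0.8679]
p[2] = 35.5166/40.9245 = 0.8679

0.8679


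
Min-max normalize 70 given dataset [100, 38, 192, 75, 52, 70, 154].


min=38, max=192
(70-38)/(192-38) = 32/154 = 0.2078

0.2078


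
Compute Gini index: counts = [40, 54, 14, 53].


Probabilities: [40/161, 54/161, 14/161, 53/161] ≈ [0.2484, 0.3354, 0.087, 0.3292]
Σpᵢ² = (1600 + 2916 + 196 + 2809)/161² = 7521/25921
Gini = 1 - Σpᵢ² = 1 - 7521/25921 = 0.7098

0.7098


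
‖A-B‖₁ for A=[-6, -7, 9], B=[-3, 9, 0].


d = |-6+ 3| + |-7-9| + |9-0|
  = 3 + 16 + 9
  = 28

28


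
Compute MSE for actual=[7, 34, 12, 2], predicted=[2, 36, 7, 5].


Squared errors: (7-2)²=25, (34-36)²=4, (12-7)²=25, (2-5)²=9
Sum = 63
MSE = 63/4 = 63/4

63/4


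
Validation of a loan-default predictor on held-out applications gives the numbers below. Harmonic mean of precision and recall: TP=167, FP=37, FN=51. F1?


Precision = 167/204 = 0.8186
Recall = 167/218 = 0.7661
F1 = 2·P·R/(P+R) = 2·TP/(2·TP+FP+FN) = 334/(334+37+51) = 334/422 = 0.7915

0.7915


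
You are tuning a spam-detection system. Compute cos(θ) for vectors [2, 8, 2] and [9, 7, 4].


A·B = 2·9 + 8·7 + 2·4 = 82
‖A‖ = √72 = 8.4853, ‖B‖ = √146 = 12.083
cos = 82/(√72·√146) = 82/√10512 = 0.7998

0.7998


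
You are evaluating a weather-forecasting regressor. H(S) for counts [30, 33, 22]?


Probabilities: [30/85, 33/85, 22/85] ≈ [0.3529, 0.3882, 0.2588]
H = -((30/85)·log₂(30/85) + (33/85)·log₂(33/85) + (22/85)·log₂(22/85))
  = 1.5649 bits

1.5649 bits


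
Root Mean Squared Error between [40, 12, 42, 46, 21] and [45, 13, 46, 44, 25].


MSE = 62/5 = 12.4
RMSE = √(62/5) = 3.5214

3.5214


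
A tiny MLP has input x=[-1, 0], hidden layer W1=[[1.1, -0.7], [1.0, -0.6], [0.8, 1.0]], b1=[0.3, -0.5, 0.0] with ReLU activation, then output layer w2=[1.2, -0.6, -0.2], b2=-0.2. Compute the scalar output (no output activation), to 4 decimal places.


z1[0] = (1.1)·(-1) + (-0.7)·(0) + 0.3 = -0.8
z1[1] = (1.0)·(-1) + (-0.6)·(0) - 0.5 = -1.5
z1[2] = (0.8)·(-1) + (1.0)·(0) + 0.0 = -0.8
h = ReLU(z1) = [0.0, 0.0, 0.0]
output = (1.2)·(0.0) + (-0.6)·(0.0) + (-0.2)·(0.0) - 0.2 = -0.2

-0.2


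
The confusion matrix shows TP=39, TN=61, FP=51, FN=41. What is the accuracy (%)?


Accuracy = (TP+TN)/(TP+TN+FP+FN)
= (39+61)/(192)
= 100/192 = 52.08%

52.08%


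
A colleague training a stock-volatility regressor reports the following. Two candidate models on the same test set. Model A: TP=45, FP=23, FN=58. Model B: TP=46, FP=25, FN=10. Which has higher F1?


Model A: P=45/68=0.6618, R=45/103=0.4369, F1=2PR/(P+R)=2TP/(2TP+FP+FN)=90/171=0.5263
Model B: P=46/71=0.6479, R=46/56=0.8214, F1=2PR/(P+R)=2TP/(2TP+FP+FN)=92/127=0.7244
0.5263 < 0.7244 → Model B

Model B


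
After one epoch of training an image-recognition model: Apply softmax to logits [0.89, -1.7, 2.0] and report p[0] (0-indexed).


Exponentials: e^0.89=2.4351, e^-1.7=0.1827, e^2.0=7.3891
Sum = 10.0069
Softmax = [0.2433, 0.0183, 0.7384]
p[0] = 2.4351/10.0069 = 0.2433

0.2433


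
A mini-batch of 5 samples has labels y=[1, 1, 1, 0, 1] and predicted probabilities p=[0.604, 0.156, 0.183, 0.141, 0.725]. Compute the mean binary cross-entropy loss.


L[0] = -ln(0.604) = 0.5042
L[1] = -ln(0.156) = 1.8579
L[2] = -ln(0.183) = 1.6983
L[3] = -ln(1-0.141) = -ln(0.859) = 0.152
L[4] = -ln(0.725) = 0.3216
mean = (0.5042 + 1.8579 + 1.6983 + 0.152 + 0.3216)/5 = 0.9068

0.9068


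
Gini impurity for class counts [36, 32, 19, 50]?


Probabilities: [36/137, 32/137, 19/137, 50/137] ≈ [0.2628, 0.2336, 0.1387, 0.365]
Σpᵢ² = (1296 + 1024 + 361 + 2500)/137² = 5181/18769
Gini = 1 - Σpᵢ² = 1 - 5181/18769 = 0.724

0.724


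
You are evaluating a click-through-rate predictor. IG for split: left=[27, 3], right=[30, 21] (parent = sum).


Parent = [57, 24], H_parent = 0.8767
H_left = 0.469 (n=30), H_right = 0.9774 (n=51)
H_children = (30/81)·0.469 + (51/81)·0.9774 = 0.7891
IG = 0.8767 - 0.7891 = 0.0876

0.0876


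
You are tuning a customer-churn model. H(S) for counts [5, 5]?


Probabilities: [5/10, 5/10] ≈ [0.5, 0.5]
H = -((5/10)·log₂(5/10) + (5/10)·log₂(5/10))
  = 1.0 bits

1.0 bits


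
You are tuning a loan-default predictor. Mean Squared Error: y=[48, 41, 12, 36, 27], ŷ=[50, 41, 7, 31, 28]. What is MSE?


Squared errors: (48-50)²=4, (41-41)²=0, (12-7)²=25, (36-31)²=25, (27-28)²=1
Sum = 55
MSE = 55/5 = 11

11


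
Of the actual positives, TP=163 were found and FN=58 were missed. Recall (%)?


Recall = TP/(TP+FN)
= 163/(163+58)
= 163/221 = 73.76%

73.76%


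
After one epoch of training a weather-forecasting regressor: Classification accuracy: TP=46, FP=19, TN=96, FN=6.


Accuracy = (TP+TN)/(TP+TN+FP+FN)
= (46+96)/(167)
= 142/167 = 85.03%

85.03%


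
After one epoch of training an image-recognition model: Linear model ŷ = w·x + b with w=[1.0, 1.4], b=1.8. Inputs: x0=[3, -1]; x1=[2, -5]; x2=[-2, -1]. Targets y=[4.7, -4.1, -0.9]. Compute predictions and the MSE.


ŷ0 = (1.0)·(3) + (1.4)·(-1) + 1.8 = 3.4
ŷ1 = (1.0)·(2) + (1.4)·(-5) + 1.8 = -3.2
ŷ2 = (1.0)·(-2) + (1.4)·(-1) + 1.8 = -1.6
errors² = [1.69, 0.81, 0.49]
MSE = 2.9900/3 = 0.9967

0.9967


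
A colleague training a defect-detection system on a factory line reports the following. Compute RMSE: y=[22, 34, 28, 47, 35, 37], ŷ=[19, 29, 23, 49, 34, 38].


MSE = 65/6 = 10.8333
RMSE = √(65/6) = 3.2914

3.2914


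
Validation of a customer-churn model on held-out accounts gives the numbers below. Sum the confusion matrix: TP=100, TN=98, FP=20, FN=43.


Total = TP + TN + FP + FN
= 100 + 98 + 20 + 43
= 261
(Predicted positive: 120, predicted negative: 141)

261


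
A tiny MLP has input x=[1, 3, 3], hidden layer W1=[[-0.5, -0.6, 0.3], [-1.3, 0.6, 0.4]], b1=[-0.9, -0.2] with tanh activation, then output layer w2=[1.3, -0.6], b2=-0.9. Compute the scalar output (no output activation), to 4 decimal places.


z1[0] = (-0.5)·(1) + (-0.6)·(3) + (0.3)·(3) - 0.9 = -2.3
z1[1] = (-1.3)·(1) + (0.6)·(3) + (0.4)·(3) - 0.2 = 1.5
h = tanh(z1) = [-0.9801, 0.9051]
output = (1.3)·(-0.9801) + (-0.6)·(0.9051) - 0.9 = -2.7172

-2.7172


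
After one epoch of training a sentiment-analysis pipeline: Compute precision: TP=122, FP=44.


Precision = TP/(TP+FP)
= 122/(122+44)
= 122/166 = 73.49%

73.49%


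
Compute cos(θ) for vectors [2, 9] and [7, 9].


A·B = 2·7 + 9·9 = 95
‖A‖ = √85 = 9.2195, ‖B‖ = √130 = 11.4018
cos = 95/(√85·√130) = 95/√11050 = 0.9037

0.9037


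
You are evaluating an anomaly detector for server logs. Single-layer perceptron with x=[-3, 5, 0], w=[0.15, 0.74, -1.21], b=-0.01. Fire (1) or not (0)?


z = (-3)·(0.15) + (5)·(0.74) + (0)·(-1.21) - 0.01
  = 3.24
step(z) = 1 (z≥0)

1


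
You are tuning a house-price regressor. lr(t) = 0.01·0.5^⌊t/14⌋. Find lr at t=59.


n_drops = ⌊59/14⌋ = 4
lr = 0.01·0.5^4 = 0.01·0.0625 = 0.000625

0.000625


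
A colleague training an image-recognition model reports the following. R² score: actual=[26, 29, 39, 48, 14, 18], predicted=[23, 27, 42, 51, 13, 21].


ȳ = 29
SS_res = Σ(y-ŷ)² = 41
SS_tot = Σ(y-ȳ)² = 816
R² = 1 - SS_res/SS_tot = 1 - 0.0502 = 0.9498

0.9498


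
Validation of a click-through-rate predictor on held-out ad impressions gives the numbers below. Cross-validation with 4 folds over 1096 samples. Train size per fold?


Fold size = 1096/4 = 274
Training per fold = 1096 - 274 = 822

822


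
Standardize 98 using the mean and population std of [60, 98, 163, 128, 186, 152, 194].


μ = 140.1429, σ = 44.7419
z = (98 - 140.1429)/44.7419 = -0.9419

-0.9419


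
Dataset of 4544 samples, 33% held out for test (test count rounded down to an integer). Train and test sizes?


Test = ⌊4544·33/100⌋ = 1499
Train = 4544 - 1499 = 3045

Train: 3045, Test: 1499


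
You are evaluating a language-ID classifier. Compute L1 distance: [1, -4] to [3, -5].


d = |1-3| + |-4+ 5|
  = 2 + 1
  = 3

3


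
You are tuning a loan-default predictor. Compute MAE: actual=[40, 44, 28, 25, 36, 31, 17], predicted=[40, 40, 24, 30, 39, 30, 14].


Absolute errors: |40-40|=0, |44-40|=4, |28-24|=4, |25-30|=5, |36-39|=3, |31-30|=1, |17-14|=3
Sum = 20
MAE = 20/7 = 20/7

20/7


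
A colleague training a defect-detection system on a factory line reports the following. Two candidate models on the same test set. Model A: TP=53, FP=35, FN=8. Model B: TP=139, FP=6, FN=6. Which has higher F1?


Model A: P=53/88=0.6023, R=53/61=0.8689, F1=2PR/(P+R)=2TP/(2TP+FP+FN)=106/149=0.7114
Model B: P=139/145=0.9586, R=139/145=0.9586, F1=2PR/(P+R)=2TP/(2TP+FP+FN)=278/290=0.9586
0.7114 < 0.9586 → Model B

Model B


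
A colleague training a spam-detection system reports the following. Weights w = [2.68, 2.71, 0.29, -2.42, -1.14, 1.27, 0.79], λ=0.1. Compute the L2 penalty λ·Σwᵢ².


‖w‖₂² = (2.68)² + (2.71)² + (0.29)² + (-2.42)² + (-1.14)² + (1.27)² + (0.79)²
     = 7.1824 + 7.3441 + 0.0841 + 5.8564 + 1.2996 + 1.6129 + 0.6241
     = 24.0036
λ·‖w‖₂² = 0.1·24.0036 = 2.40036

2.40036


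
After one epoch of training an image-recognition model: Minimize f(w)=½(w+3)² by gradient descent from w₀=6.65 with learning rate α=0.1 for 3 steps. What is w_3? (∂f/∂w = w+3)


step 1: grad = 6.65+3 = 9.65; w = 6.65 - 0.1·(9.65) = 5.685
step 2: grad = 5.685+3 = 8.685; w = 5.685 - 0.1·(8.685) = 4.8165
step 3: grad = 4.8165+3 = 7.8165; w = 4.8165 - 0.1·(7.8165) = 4.03485

4.03485


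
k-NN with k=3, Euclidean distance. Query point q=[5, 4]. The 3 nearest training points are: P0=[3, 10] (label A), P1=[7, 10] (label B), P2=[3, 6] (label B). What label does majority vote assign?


d(q,P0) = 6.3246  (label A)
d(q,P1) = 6.3246  (label B)
d(q,P2) = 2.8284  (label B)
Votes: A=1, B=2
Majority → B

B


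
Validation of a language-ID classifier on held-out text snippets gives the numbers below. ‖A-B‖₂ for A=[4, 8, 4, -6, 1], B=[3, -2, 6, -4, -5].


d = √((4-3)² + (8+ 2)² + (4-6)² + (-6+ 4)² + (1+ 5)²)
  = √(1 + 100 + 4 + 4 + 36)
  = √145 = 12.0416

12.0416


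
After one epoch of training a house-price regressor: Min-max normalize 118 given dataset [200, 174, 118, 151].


min=118, max=200
(118-118)/(200-118) = 0/82 = 0.0

0.0


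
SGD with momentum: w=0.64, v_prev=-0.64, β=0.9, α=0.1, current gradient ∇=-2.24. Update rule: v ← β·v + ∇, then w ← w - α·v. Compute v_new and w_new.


v_new = 0.9·-0.64 - 2.24 = -0.576 - 2.24 = -2.816
w_new = 0.64 - 0.1·-2.816 = 0.64 + 0.2816 = 0.9216

v_new=-2.816, w_new=0.9216


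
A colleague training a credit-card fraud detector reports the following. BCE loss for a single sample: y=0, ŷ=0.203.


BCE = -[y·ln(p) + (1-y)·ln(1-p)]
= -0 - 1·ln(1-0.203)
= -ln(0.797) = 0.2269

0.2269


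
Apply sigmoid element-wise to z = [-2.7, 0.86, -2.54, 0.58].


σ(-2.7) = 1/(1+e^2.7) = 0.063
σ(0.86) = 1/(1+e^-0.86) = 0.7027
σ(-2.54) = 1/(1+e^2.54) = 0.0731
σ(0.58) = 1/(1+e^-0.58) = 0.6411
result = [0.063, 0.7027, 0.0731, 0.6411]

[0.063, 0.7027, 0.0731, 0.6411]


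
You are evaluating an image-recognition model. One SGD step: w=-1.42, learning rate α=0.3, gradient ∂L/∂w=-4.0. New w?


w_new = w - α·∇
= -1.42 - 0.3·-4.0
= -1.42 + 1.2
= -0.22

-0.22


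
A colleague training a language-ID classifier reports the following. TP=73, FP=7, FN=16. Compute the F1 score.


Precision = 73/80 = 0.9125
Recall = 73/89 = 0.8202
F1 = 2·P·R/(P+R) = 2·TP/(2·TP+FP+FN) = 146/(146+7+16) = 146/169 = 0.8639

0.8639


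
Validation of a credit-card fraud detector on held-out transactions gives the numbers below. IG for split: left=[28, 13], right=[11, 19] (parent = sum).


Parent = [39, 32], H_parent = 0.993
H_left = 0.9012 (n=41), H_right = 0.9481 (n=30)
H_children = (41/71)·0.9012 + (30/71)·0.9481 = 0.921
IG = 0.993 - 0.921 = 0.072

0.072


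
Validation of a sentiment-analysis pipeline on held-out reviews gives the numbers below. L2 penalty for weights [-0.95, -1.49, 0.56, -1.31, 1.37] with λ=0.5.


‖w‖₂² = (-0.95)² + (-1.49)² + (0.56)² + (-1.31)² + (1.37)²
     = 0.9025 + 2.2201 + 0.3136 + 1.7161 + 1.8769
     = 7.0292
λ·‖w‖₂² = 0.5·7.0292 = 3.5146

3.5146


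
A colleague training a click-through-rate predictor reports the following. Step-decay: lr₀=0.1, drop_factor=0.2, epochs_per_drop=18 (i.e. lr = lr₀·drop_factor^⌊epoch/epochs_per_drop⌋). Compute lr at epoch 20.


n_drops = ⌊20/18⌋ = 1
lr = 0.1·0.2^1 = 0.1·0.2 = 0.02

0.02


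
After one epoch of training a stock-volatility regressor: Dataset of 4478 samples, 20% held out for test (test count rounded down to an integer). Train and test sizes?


Test = ⌊4478·20/100⌋ = 895
Train = 4478 - 895 = 3583

Train: 3583, Test: 895


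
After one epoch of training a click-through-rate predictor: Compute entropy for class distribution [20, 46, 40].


Probabilities: [20/106, 46/106, 40/106] ≈ [0.1887, 0.434, 0.3774]
H = -((20/106)·log₂(20/106) + (46/106)·log₂(46/106) + (40/106)·log₂(40/106))
  = 1.5072 bits

1.5072 bits


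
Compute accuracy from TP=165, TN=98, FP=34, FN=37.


Accuracy = (TP+TN)/(TP+TN+FP+FN)
= (165+98)/(334)
= 263/334 = 78.74%

78.74%


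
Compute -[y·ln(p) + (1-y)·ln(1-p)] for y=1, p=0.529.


BCE = -[y·ln(p) + (1-y)·ln(1-p)]
= -1·ln(0.529) - 0
= -ln(0.529) = 0.6368

0.6368


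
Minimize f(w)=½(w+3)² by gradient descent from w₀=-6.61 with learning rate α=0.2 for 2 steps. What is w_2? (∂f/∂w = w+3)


step 1: grad = -6.61+3 = -3.61; w = -6.61 - 0.2·(-3.61) = -5.888
step 2: grad = -5.888+3 = -2.888; w = -5.888 - 0.2·(-2.888) = -5.3104

-5.3104


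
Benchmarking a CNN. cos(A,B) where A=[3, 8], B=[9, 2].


A·B = 3·9 + 8·2 = 43
‖A‖ = √73 = 8.544, ‖B‖ = √85 = 9.2195
cos = 43/(√73·√85) = 43/√6205 = 0.5459

0.5459


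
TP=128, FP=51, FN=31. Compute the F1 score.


Precision = 128/179 = 0.7151
Recall = 128/159 = 0.805
F1 = 2·P·R/(P+R) = 2·TP/(2·TP+FP+FN) = 256/(256+51+31) = 256/338 = 0.7574

0.7574


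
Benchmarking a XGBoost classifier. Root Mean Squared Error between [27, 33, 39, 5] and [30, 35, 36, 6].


MSE = 23/4 = 5.75
RMSE = √(23/4) = 2.3979

2.3979


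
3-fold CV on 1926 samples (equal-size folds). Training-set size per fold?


Fold size = 1926/3 = 642
Training per fold = 1926 - 642 = 1284

1284


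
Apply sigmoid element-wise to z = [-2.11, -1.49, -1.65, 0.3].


σ(-2.11) = 1/(1+e^2.11) = 0.1081
σ(-1.49) = 1/(1+e^1.49) = 0.1839
σ(-1.65) = 1/(1+e^1.65) = 0.1611
σ(0.3) = 1/(1+e^-0.3) = 0.5744
result = [0.1081, 0.1839, 0.1611, 0.5744]

[0.1081, 0.1839, 0.1611, 0.5744]


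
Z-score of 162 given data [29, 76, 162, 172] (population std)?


μ = 109.75, σ = 59.7176
z = (162 - 109.75)/59.7176 = 0.875

0.875


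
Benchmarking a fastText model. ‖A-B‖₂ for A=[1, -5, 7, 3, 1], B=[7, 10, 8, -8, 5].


d = √((1-7)² + (-5-10)² + (7-8)² + (3+ 8)² + (1-5)²)
  = √(36 + 225 + 1 + 121 + 16)
  = √399 = 19.975

19.975


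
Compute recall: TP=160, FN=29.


Recall = TP/(TP+FN)
= 160/(160+29)
= 160/189 = 84.66%

84.66%


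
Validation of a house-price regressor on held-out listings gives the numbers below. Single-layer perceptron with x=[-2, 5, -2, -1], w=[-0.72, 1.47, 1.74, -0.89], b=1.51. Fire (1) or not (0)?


z = (-2)·(-0.72) + (5)·(1.47) + (-2)·(1.74) + (-1)·(-0.89) + 1.51
  = 7.71
step(z) = 1 (z≥0)

1


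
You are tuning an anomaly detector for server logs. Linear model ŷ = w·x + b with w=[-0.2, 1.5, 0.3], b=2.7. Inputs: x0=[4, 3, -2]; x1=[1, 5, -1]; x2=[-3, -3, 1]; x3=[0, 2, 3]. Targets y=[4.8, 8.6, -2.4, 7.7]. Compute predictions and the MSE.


ŷ0 = (-0.2)·(4) + (1.5)·(3) + (0.3)·(-2) + 2.7 = 5.8
ŷ1 = (-0.2)·(1) + (1.5)·(5) + (0.3)·(-1) + 2.7 = 9.7
ŷ2 = (-0.2)·(-3) + (1.5)·(-3) + (0.3)·(1) + 2.7 = -0.9
ŷ3 = (-0.2)·(0) + (1.5)·(2) + (0.3)·(3) + 2.7 = 6.6
errors² = [1.0, 1.21, 2.25, 1.21]
MSE = 5.6700/4 = 1.4175

1.4175


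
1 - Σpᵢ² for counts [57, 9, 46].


Probabilities: [57/112, 9/112, 46/112] ≈ [0.5089, 0.0804, 0.4107]
Σpᵢ² = (3249 + 81 + 2116)/112² = 5446/12544
Gini = 1 - Σpᵢ² = 1 - 5446/12544 = 0.5658

0.5658


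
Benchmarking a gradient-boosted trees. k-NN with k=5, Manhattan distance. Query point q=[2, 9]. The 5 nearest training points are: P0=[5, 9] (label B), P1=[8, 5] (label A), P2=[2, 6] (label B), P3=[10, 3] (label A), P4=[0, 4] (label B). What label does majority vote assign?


d(q,P0) = 3  (label B)
d(q,P1) = 10  (label A)
d(q,P2) = 3  (label B)
d(q,P3) = 14  (label A)
d(q,P4) = 7  (label B)
Votes: A=2, B=3
Majority → B

B


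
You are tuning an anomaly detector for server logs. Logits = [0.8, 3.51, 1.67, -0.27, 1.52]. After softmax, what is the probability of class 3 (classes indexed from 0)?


Exponentials: e^0.8=2.2255, e^3.51=33.4483, e^1.67=5.3122, e^-0.27=0.7634, e^1.52=4.5722
Sum = 46.3216
Softmax = [0.048, 0.7221, 0.1147, 0.0165, 0.0987]
p[3] = 0.7634/46.3216 = 0.0165

0.0165


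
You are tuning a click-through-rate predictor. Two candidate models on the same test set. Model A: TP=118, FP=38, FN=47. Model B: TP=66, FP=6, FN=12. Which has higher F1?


Model A: P=118/156=0.7564, R=118/165=0.7152, F1=2PR/(P+R)=2TP/(2TP+FP+FN)=236/321=0.7352
Model B: P=66/72=0.9167, R=66/78=0.8462, F1=2PR/(P+R)=2TP/(2TP+FP+FN)=132/150=0.88
0.7352 < 0.88 → Model B

Model B


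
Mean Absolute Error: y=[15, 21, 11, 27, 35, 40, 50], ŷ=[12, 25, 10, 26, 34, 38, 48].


Absolute errors: |15-12|=3, |21-25|=4, |11-10|=1, |27-26|=1, |35-34|=1, |40-38|=2, |50-48|=2
Sum = 14
MAE = 14/7 = 2

2


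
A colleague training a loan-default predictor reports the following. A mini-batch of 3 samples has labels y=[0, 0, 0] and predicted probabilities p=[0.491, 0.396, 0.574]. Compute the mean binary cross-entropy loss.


L[0] = -ln(1-0.491) = -ln(0.509) = 0.6753
L[1] = -ln(1-0.396) = -ln(0.604) = 0.5042
L[2] = -ln(1-0.574) = -ln(0.426) = 0.8533
mean = (0.6753 + 0.5042 + 0.8533)/3 = 0.6776

0.6776


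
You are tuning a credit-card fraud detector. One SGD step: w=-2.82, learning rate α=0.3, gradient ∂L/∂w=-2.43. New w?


w_new = w - α·∇
= -2.82 - 0.3·-2.43
= -2.82 + 0.729
= -2.091

-2.091


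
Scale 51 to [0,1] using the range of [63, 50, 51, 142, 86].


min=50, max=142
(51-50)/(142-50) = 1/92 = 0.0109

0.0109


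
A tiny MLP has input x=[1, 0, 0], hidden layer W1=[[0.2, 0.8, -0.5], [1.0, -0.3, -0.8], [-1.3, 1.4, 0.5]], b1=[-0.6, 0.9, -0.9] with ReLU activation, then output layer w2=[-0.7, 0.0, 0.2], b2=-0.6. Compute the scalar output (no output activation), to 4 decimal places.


z1[0] = (0.2)·(1) + (0.8)·(0) + (-0.5)·(0) - 0.6 = -0.4
z1[1] = (1.0)·(1) + (-0.3)·(0) + (-0.8)·(0) + 0.9 = 1.9
z1[2] = (-1.3)·(1) + (1.4)·(0) + (0.5)·(0) - 0.9 = -2.2
h = ReLU(z1) = [0.0, 1.9, 0.0]
output = (-0.7)·(0.0) + (0.0)·(1.9) + (0.2)·(0.0) - 0.6 = -0.6

-0.6


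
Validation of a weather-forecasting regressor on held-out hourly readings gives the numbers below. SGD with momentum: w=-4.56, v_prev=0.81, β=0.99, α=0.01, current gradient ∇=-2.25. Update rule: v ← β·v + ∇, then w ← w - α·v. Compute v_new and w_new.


v_new = 0.99·0.81 - 2.25 = 0.8019 - 2.25 = -1.4481
w_new = -4.56 - 0.01·-1.4481 = -4.56 + 0.014481 = -4.545519

v_new=-1.4481, w_new=-4.545519


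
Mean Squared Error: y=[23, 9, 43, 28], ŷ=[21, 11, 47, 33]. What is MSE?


Squared errors: (23-21)²=4, (9-11)²=4, (43-47)²=16, (28-33)²=25
Sum = 49
MSE = 49/4 = 49/4

49/4


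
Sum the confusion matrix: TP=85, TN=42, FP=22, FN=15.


Total = TP + TN + FP + FN
= 85 + 42 + 22 + 15
= 164
(Predicted positive: 107, predicted negative: 57)

164


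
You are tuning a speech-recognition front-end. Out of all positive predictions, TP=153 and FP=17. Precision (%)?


Precision = TP/(TP+FP)
= 153/(153+17)
= 153/170 = 90.0%

90.0%


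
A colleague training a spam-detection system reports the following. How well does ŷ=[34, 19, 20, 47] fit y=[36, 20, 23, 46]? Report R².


ȳ = 31.25
SS_res = Σ(y-ŷ)² = 15
SS_tot = Σ(y-ȳ)² = 434.75
R² = 1 - SS_res/SS_tot = 1 - 0.0345 = 0.9655

0.9655


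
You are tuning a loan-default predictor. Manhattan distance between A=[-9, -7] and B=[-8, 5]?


d = |-9+ 8| + |-7-5|
  = 1 + 12
  = 13

13


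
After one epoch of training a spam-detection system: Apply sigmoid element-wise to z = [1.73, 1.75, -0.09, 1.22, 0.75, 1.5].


σ(1.73) = 1/(1+e^-1.73) = 0.8494
σ(1.75) = 1/(1+e^-1.75) = 0.852
σ(-0.09) = 1/(1+e^0.09) = 0.4775
σ(1.22) = 1/(1+e^-1.22) = 0.7721
σ(0.75) = 1/(1+e^-0.75) = 0.6792
σ(1.5) = 1/(1+e^-1.5) = 0.8176
result = [0.8494, 0.852, 0.4775, 0.7721, 0.6792, 0.8176]

[0.8494, 0.852, 0.4775, 0.7721, 0.6792, 0.8176]


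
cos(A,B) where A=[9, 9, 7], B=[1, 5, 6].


A·B = 9·1 + 9·5 + 7·6 = 96
‖A‖ = √211 = 14.5258, ‖B‖ = √62 = 7.874
cos = 96/(√211·√62) = 96/√13082 = 0.8393

0.8393


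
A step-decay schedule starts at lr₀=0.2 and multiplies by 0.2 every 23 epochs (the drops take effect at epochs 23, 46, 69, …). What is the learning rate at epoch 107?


n_drops = ⌊107/23⌋ = 4
lr = 0.2·0.2^4 = 0.2·0.0016 = 0.00032

0.00032


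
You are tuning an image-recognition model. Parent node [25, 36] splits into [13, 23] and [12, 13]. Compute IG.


Parent = [25, 36], H_parent = 0.9764
H_left = 0.9436 (n=36), H_right = 0.9988 (n=25)
H_children = (36/61)·0.9436 + (25/61)·0.9988 = 0.9662
IG = 0.9764 - 0.9662 = 0.0102

0.0102


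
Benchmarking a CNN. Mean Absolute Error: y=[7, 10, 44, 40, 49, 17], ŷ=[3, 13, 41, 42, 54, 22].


Absolute errors: |7-3|=4, |10-13|=3, |44-41|=3, |40-42|=2, |49-54|=5, |17-22|=5
Sum = 22
MAE = 22/6 = 11/3

11/3


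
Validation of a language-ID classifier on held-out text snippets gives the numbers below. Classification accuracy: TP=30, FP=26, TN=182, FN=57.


Accuracy = (TP+TN)/(TP+TN+FP+FN)
= (30+182)/(295)
= 212/295 = 71.86%

71.86%


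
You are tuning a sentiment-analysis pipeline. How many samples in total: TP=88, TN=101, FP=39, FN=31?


Total = TP + TN + FP + FN
= 88 + 101 + 39 + 31
= 259
(Predicted positive: 127, predicted negative: 132)

259


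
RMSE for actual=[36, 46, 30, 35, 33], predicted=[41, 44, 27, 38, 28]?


MSE = 72/5 = 14.4
RMSE = √(72/5) = 3.7947

3.7947


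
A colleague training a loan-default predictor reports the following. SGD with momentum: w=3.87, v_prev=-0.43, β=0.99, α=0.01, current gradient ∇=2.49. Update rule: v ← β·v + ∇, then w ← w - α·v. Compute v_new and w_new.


v_new = 0.99·-0.43 + 2.49 = -0.4257 + 2.49 = 2.0643
w_new = 3.87 - 0.01·2.0643 = 3.87 - 0.020643 = 3.849357

v_new=2.0643, w_new=3.849357


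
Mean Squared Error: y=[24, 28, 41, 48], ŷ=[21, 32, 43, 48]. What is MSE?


Squared errors: (24-21)²=9, (28-32)²=16, (41-43)²=4, (48-48)²=0
Sum = 29
MSE = 29/4 = 29/4

29/4


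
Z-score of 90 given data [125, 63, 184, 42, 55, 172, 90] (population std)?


μ = 104.4286, σ = 52.8957
z = (90 - 104.4286)/52.8957 = -0.2728

-0.2728


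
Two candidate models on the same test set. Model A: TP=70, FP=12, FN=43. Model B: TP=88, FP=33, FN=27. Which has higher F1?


Model A: P=70/82=0.8537, R=70/113=0.6195, F1=2PR/(P+R)=2TP/(2TP+FP+FN)=140/195=0.7179
Model B: P=88/121=0.7273, R=88/115=0.7652, F1=2PR/(P+R)=2TP/(2TP+FP+FN)=176/236=0.7458
0.7179 < 0.7458 → Model B

Model B


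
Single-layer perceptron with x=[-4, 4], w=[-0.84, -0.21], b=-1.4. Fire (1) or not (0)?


z = (-4)·(-0.84) + (4)·(-0.21) - 1.4
  = 1.12
step(z) = 1 (z≥0)

1
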